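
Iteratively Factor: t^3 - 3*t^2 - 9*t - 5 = (t + 1)*(t^2 - 4*t - 5) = (t + 1)^2*(t - 5)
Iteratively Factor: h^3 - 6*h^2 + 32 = (h - 4)*(h^2 - 2*h - 8) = (h - 4)*(h + 2)*(h - 4)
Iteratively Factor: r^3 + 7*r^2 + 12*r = (r)*(r^2 + 7*r + 12) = r*(r + 4)*(r + 3)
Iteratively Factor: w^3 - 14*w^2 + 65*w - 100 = (w - 4)*(w^2 - 10*w + 25) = (w - 5)*(w - 4)*(w - 5)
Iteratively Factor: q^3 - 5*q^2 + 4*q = (q)*(q^2 - 5*q + 4) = q*(q - 1)*(q - 4)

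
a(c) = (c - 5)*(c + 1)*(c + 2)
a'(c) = (c - 5)*(c + 1) + (c - 5)*(c + 2) + (c + 1)*(c + 2)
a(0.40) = -15.46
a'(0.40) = -14.12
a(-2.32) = -3.09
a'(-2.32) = 12.43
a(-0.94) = -0.38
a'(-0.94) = -6.59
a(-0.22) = -7.25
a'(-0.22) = -11.97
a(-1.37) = 1.48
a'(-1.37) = -1.89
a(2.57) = -39.65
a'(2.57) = -3.47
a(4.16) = -26.70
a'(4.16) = 22.28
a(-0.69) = -2.31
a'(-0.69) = -8.81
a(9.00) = 440.00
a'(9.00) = 194.00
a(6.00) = 56.00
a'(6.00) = 71.00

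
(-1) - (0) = -1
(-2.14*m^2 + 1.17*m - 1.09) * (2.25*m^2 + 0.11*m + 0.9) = -4.815*m^4 + 2.3971*m^3 - 4.2498*m^2 + 0.9331*m - 0.981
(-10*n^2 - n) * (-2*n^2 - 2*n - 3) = 20*n^4 + 22*n^3 + 32*n^2 + 3*n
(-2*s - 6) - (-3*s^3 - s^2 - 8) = 3*s^3 + s^2 - 2*s + 2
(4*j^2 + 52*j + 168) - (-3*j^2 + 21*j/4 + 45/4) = 7*j^2 + 187*j/4 + 627/4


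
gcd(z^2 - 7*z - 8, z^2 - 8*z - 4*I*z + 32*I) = z - 8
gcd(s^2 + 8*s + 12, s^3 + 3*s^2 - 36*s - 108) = s + 6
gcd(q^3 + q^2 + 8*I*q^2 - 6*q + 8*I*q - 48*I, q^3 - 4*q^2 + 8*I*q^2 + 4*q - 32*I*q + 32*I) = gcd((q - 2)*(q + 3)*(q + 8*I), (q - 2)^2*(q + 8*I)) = q^2 + q*(-2 + 8*I) - 16*I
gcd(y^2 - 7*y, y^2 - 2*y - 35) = y - 7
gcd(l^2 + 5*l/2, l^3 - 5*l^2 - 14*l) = l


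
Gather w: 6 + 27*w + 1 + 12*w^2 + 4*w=12*w^2 + 31*w + 7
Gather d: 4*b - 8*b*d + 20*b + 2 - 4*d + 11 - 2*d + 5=24*b + d*(-8*b - 6) + 18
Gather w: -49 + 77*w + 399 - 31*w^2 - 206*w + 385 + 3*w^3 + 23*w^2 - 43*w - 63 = 3*w^3 - 8*w^2 - 172*w + 672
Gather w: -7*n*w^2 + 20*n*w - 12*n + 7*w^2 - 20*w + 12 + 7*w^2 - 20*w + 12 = -12*n + w^2*(14 - 7*n) + w*(20*n - 40) + 24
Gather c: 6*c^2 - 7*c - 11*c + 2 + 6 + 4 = 6*c^2 - 18*c + 12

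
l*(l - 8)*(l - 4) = l^3 - 12*l^2 + 32*l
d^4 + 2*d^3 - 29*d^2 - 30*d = d*(d - 5)*(d + 1)*(d + 6)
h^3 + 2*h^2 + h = h*(h + 1)^2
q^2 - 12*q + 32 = (q - 8)*(q - 4)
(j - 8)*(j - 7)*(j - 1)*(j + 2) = j^4 - 14*j^3 + 39*j^2 + 86*j - 112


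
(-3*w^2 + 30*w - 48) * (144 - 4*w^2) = 12*w^4 - 120*w^3 - 240*w^2 + 4320*w - 6912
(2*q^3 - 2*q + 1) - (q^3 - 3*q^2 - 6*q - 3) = q^3 + 3*q^2 + 4*q + 4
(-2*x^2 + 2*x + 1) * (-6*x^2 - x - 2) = 12*x^4 - 10*x^3 - 4*x^2 - 5*x - 2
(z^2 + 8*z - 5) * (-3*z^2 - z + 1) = -3*z^4 - 25*z^3 + 8*z^2 + 13*z - 5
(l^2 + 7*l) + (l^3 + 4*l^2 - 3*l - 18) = l^3 + 5*l^2 + 4*l - 18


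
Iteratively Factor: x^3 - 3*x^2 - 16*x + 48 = (x - 3)*(x^2 - 16) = (x - 4)*(x - 3)*(x + 4)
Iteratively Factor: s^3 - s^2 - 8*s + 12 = (s - 2)*(s^2 + s - 6) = (s - 2)*(s + 3)*(s - 2)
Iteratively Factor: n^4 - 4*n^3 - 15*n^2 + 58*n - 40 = (n - 5)*(n^3 + n^2 - 10*n + 8) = (n - 5)*(n - 1)*(n^2 + 2*n - 8) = (n - 5)*(n - 2)*(n - 1)*(n + 4)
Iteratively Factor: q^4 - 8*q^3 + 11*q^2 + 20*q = (q - 5)*(q^3 - 3*q^2 - 4*q) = q*(q - 5)*(q^2 - 3*q - 4) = q*(q - 5)*(q - 4)*(q + 1)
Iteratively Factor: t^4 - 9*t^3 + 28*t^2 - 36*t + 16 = (t - 4)*(t^3 - 5*t^2 + 8*t - 4) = (t - 4)*(t - 2)*(t^2 - 3*t + 2) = (t - 4)*(t - 2)*(t - 1)*(t - 2)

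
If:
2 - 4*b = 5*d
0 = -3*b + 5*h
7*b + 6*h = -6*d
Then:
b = -12/29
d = 106/145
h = -36/145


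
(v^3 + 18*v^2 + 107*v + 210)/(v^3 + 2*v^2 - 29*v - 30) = (v^2 + 12*v + 35)/(v^2 - 4*v - 5)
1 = 1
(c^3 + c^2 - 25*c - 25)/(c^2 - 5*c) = c + 6 + 5/c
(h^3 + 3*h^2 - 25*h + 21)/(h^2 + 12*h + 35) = (h^2 - 4*h + 3)/(h + 5)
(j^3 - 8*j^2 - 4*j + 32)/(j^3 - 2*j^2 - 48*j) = (j^2 - 4)/(j*(j + 6))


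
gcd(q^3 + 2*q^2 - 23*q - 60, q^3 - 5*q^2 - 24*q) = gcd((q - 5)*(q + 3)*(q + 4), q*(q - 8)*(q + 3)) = q + 3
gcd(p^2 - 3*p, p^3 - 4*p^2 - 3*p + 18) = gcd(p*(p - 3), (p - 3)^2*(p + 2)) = p - 3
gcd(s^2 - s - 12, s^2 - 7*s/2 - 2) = s - 4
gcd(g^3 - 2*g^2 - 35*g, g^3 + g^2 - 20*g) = g^2 + 5*g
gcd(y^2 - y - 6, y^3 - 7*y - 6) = y^2 - y - 6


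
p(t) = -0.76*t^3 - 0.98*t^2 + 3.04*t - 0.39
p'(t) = -2.28*t^2 - 1.96*t + 3.04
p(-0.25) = -1.20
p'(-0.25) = 3.39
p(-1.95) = -4.41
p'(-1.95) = -1.81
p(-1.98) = -4.35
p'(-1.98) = -2.02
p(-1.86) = -4.54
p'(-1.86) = -1.20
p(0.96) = 0.95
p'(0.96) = -0.94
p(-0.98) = -3.60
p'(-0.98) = 2.77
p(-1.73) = -4.65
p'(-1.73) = -0.39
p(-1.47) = -4.56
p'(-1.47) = 0.99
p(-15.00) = 2298.51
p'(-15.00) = -480.56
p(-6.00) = 110.25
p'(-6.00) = -67.28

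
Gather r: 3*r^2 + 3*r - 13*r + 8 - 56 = 3*r^2 - 10*r - 48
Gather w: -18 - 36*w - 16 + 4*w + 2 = -32*w - 32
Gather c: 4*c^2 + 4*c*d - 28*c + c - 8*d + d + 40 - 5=4*c^2 + c*(4*d - 27) - 7*d + 35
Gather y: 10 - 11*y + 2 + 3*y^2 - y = 3*y^2 - 12*y + 12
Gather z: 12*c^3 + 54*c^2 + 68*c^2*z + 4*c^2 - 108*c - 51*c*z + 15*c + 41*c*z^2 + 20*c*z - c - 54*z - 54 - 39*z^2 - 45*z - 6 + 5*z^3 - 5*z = 12*c^3 + 58*c^2 - 94*c + 5*z^3 + z^2*(41*c - 39) + z*(68*c^2 - 31*c - 104) - 60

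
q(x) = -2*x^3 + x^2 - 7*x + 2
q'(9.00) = -475.00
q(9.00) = -1438.00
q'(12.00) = -847.00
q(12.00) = -3394.00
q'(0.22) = -6.85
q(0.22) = 0.49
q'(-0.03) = -7.07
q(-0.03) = 2.21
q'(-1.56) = -24.72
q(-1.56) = 22.95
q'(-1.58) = -25.14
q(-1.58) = 23.45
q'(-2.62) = -53.43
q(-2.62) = 63.17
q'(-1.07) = -16.01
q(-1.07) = 13.08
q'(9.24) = -500.79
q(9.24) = -1555.08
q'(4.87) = -139.56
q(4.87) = -239.38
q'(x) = -6*x^2 + 2*x - 7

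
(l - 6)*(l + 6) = l^2 - 36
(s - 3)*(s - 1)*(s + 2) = s^3 - 2*s^2 - 5*s + 6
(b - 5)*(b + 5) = b^2 - 25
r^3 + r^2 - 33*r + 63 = (r - 3)^2*(r + 7)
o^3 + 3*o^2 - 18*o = o*(o - 3)*(o + 6)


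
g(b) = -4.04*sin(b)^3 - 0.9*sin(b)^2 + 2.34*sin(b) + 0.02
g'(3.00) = -1.83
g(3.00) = 0.32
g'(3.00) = -1.83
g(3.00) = 0.32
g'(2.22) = 4.10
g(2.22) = -0.73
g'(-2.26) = 2.22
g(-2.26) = -0.46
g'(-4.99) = -2.91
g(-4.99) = -2.16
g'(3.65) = -0.30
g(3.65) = -0.87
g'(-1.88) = 2.11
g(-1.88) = 0.47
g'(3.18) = -2.39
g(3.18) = -0.07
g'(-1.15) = -2.50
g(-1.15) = 0.21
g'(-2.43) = 1.25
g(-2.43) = -0.77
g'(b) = -12.12*sin(b)^2*cos(b) - 1.8*sin(b)*cos(b) + 2.34*cos(b) = (-12.12*sin(b)^2 - 1.8*sin(b) + 2.34)*cos(b)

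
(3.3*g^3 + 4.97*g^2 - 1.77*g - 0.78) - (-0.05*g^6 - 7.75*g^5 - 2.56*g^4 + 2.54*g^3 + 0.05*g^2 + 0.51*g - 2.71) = 0.05*g^6 + 7.75*g^5 + 2.56*g^4 + 0.76*g^3 + 4.92*g^2 - 2.28*g + 1.93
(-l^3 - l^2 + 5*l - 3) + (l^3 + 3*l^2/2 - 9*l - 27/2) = l^2/2 - 4*l - 33/2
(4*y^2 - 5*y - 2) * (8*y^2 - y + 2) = 32*y^4 - 44*y^3 - 3*y^2 - 8*y - 4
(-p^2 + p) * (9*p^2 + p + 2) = -9*p^4 + 8*p^3 - p^2 + 2*p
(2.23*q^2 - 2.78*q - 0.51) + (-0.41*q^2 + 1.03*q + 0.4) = 1.82*q^2 - 1.75*q - 0.11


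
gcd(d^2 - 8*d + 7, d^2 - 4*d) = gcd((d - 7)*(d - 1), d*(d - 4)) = 1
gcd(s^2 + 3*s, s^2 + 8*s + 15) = s + 3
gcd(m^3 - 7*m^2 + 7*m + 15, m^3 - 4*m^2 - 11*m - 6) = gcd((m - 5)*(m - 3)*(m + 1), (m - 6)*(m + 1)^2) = m + 1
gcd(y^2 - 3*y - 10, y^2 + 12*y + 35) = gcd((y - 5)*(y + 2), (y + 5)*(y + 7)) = 1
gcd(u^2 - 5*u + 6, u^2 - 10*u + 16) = u - 2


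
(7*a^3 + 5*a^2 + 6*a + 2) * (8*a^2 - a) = 56*a^5 + 33*a^4 + 43*a^3 + 10*a^2 - 2*a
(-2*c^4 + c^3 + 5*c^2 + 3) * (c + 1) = -2*c^5 - c^4 + 6*c^3 + 5*c^2 + 3*c + 3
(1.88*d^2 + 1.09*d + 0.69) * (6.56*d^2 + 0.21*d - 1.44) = 12.3328*d^4 + 7.5452*d^3 + 2.0481*d^2 - 1.4247*d - 0.9936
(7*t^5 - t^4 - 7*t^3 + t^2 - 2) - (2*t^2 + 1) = 7*t^5 - t^4 - 7*t^3 - t^2 - 3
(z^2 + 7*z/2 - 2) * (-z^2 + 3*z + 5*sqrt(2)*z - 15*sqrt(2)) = -z^4 - z^3/2 + 5*sqrt(2)*z^3 + 5*sqrt(2)*z^2/2 + 25*z^2/2 - 125*sqrt(2)*z/2 - 6*z + 30*sqrt(2)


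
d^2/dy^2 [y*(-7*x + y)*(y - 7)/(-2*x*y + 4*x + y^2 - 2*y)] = 2*(4*y*(7*x - y)*(y - 7)*(x - y + 1)^2 + (7*x - 3*y + 7)*(2*x*y - 4*x - y^2 + 2*y)^2 + (2*x*y - 4*x - y^2 + 2*y)*(y*(7*x - y)*(y - 7) - 2*y*(7*x - y)*(x - y + 1) + 2*y*(y - 7)*(x - y + 1) - 2*(7*x - y)*(y - 7)*(x - y + 1)))/(2*x*y - 4*x - y^2 + 2*y)^3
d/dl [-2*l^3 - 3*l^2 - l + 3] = -6*l^2 - 6*l - 1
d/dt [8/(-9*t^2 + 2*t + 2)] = 16*(9*t - 1)/(-9*t^2 + 2*t + 2)^2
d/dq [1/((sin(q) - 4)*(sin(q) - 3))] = (7 - 2*sin(q))*cos(q)/((sin(q) - 4)^2*(sin(q) - 3)^2)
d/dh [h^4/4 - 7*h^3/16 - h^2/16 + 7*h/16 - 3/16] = h^3 - 21*h^2/16 - h/8 + 7/16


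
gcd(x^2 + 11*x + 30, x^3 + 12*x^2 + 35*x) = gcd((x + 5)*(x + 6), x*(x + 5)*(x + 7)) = x + 5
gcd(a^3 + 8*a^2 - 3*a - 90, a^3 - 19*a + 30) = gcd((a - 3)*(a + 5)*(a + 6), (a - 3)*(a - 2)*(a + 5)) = a^2 + 2*a - 15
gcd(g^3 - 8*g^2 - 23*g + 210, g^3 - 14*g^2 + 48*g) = g - 6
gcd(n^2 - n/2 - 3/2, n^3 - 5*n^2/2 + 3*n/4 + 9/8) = n - 3/2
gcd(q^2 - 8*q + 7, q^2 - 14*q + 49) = q - 7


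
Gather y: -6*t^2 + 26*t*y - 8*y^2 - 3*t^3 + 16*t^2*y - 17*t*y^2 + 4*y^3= -3*t^3 - 6*t^2 + 4*y^3 + y^2*(-17*t - 8) + y*(16*t^2 + 26*t)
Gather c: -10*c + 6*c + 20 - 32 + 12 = -4*c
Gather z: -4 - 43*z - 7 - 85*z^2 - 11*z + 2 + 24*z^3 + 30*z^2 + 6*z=24*z^3 - 55*z^2 - 48*z - 9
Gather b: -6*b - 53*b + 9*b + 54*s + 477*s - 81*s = -50*b + 450*s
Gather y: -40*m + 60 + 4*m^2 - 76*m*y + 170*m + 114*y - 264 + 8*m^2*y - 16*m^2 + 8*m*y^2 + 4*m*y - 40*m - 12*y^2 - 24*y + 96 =-12*m^2 + 90*m + y^2*(8*m - 12) + y*(8*m^2 - 72*m + 90) - 108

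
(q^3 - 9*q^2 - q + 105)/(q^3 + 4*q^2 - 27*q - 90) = (q - 7)/(q + 6)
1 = 1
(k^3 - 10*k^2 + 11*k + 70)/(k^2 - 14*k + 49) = (k^2 - 3*k - 10)/(k - 7)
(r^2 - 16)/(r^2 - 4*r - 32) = (r - 4)/(r - 8)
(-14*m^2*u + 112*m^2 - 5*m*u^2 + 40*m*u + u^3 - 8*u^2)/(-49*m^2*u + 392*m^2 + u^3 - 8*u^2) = (2*m + u)/(7*m + u)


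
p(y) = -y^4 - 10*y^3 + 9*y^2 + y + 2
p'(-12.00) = 2377.00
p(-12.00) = -2170.00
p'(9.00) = -5183.00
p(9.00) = -13111.00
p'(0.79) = -5.48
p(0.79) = 3.09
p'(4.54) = -909.93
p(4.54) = -1168.56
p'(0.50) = 2.00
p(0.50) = 3.44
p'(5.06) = -1194.24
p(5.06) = -1713.59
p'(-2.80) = -196.79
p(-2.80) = 227.81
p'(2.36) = -176.19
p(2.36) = -107.98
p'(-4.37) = -316.75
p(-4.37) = 639.35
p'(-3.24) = -236.20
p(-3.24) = 323.16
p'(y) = -4*y^3 - 30*y^2 + 18*y + 1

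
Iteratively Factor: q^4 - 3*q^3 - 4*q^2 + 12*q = (q - 2)*(q^3 - q^2 - 6*q) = (q - 2)*(q + 2)*(q^2 - 3*q) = q*(q - 2)*(q + 2)*(q - 3)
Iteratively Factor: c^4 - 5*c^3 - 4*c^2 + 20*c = (c - 5)*(c^3 - 4*c) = (c - 5)*(c + 2)*(c^2 - 2*c) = c*(c - 5)*(c + 2)*(c - 2)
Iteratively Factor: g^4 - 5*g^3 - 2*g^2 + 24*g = (g - 4)*(g^3 - g^2 - 6*g) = g*(g - 4)*(g^2 - g - 6) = g*(g - 4)*(g - 3)*(g + 2)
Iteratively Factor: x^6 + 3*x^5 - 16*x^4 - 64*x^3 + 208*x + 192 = (x + 2)*(x^5 + x^4 - 18*x^3 - 28*x^2 + 56*x + 96) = (x - 2)*(x + 2)*(x^4 + 3*x^3 - 12*x^2 - 52*x - 48) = (x - 2)*(x + 2)^2*(x^3 + x^2 - 14*x - 24) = (x - 4)*(x - 2)*(x + 2)^2*(x^2 + 5*x + 6) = (x - 4)*(x - 2)*(x + 2)^2*(x + 3)*(x + 2)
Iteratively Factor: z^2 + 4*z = (z)*(z + 4)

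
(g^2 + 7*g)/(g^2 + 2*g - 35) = g/(g - 5)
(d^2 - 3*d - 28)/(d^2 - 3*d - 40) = (-d^2 + 3*d + 28)/(-d^2 + 3*d + 40)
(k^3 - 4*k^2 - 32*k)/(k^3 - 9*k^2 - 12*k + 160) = k/(k - 5)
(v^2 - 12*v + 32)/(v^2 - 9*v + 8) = (v - 4)/(v - 1)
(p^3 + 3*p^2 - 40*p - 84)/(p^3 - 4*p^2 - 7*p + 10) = (p^2 + p - 42)/(p^2 - 6*p + 5)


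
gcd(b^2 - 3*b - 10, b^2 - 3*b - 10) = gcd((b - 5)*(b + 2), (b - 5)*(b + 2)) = b^2 - 3*b - 10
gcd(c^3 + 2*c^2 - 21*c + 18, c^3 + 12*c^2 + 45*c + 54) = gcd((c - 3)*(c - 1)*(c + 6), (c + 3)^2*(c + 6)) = c + 6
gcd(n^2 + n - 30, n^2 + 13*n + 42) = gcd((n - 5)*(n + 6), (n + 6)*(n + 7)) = n + 6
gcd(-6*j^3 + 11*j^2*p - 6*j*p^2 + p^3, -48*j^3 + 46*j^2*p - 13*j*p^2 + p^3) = 6*j^2 - 5*j*p + p^2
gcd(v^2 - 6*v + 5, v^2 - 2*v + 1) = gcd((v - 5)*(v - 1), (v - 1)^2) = v - 1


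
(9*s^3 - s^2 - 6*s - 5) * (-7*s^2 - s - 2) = -63*s^5 - 2*s^4 + 25*s^3 + 43*s^2 + 17*s + 10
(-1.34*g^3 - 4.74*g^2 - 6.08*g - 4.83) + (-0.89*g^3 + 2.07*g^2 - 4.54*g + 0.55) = -2.23*g^3 - 2.67*g^2 - 10.62*g - 4.28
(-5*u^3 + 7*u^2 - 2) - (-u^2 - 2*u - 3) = -5*u^3 + 8*u^2 + 2*u + 1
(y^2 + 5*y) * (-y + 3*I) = -y^3 - 5*y^2 + 3*I*y^2 + 15*I*y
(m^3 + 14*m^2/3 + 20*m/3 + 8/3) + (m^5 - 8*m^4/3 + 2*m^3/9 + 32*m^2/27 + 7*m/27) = m^5 - 8*m^4/3 + 11*m^3/9 + 158*m^2/27 + 187*m/27 + 8/3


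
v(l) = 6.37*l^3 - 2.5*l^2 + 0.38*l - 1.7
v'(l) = 19.11*l^2 - 5.0*l + 0.38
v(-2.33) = -96.73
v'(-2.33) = 115.78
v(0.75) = -0.13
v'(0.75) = 7.38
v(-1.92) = -56.73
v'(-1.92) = 80.43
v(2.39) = 71.89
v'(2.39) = 97.59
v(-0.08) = -1.75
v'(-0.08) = 0.90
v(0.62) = -0.91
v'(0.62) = 4.63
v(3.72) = 293.04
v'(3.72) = 246.23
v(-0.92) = -9.13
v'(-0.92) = 21.15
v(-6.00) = -1469.90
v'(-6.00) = 718.34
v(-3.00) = -197.33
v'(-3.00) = 187.37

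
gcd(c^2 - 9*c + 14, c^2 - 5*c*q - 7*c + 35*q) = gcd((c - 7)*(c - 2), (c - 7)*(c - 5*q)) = c - 7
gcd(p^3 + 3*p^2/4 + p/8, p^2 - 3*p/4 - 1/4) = p + 1/4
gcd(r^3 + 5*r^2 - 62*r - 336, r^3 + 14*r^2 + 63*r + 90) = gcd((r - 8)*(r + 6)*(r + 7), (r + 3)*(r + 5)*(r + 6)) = r + 6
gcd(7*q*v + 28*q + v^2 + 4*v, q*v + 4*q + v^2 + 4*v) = v + 4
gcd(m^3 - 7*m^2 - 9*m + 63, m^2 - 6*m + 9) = m - 3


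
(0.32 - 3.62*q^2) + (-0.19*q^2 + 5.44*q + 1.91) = -3.81*q^2 + 5.44*q + 2.23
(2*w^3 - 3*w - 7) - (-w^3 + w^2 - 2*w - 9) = 3*w^3 - w^2 - w + 2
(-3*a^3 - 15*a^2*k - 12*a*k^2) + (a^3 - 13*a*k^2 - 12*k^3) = -2*a^3 - 15*a^2*k - 25*a*k^2 - 12*k^3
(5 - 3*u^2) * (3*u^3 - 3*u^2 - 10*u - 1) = -9*u^5 + 9*u^4 + 45*u^3 - 12*u^2 - 50*u - 5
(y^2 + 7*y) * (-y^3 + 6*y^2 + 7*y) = -y^5 - y^4 + 49*y^3 + 49*y^2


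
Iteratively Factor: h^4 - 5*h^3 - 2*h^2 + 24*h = (h - 4)*(h^3 - h^2 - 6*h) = h*(h - 4)*(h^2 - h - 6) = h*(h - 4)*(h - 3)*(h + 2)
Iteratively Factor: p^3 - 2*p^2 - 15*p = (p)*(p^2 - 2*p - 15) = p*(p - 5)*(p + 3)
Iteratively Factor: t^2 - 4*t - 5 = (t + 1)*(t - 5)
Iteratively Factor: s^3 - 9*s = (s - 3)*(s^2 + 3*s) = (s - 3)*(s + 3)*(s)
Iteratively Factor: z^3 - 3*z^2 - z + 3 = (z + 1)*(z^2 - 4*z + 3) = (z - 3)*(z + 1)*(z - 1)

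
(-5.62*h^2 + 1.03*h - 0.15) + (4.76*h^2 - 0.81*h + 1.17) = -0.86*h^2 + 0.22*h + 1.02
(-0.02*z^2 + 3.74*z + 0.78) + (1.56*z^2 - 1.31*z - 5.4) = 1.54*z^2 + 2.43*z - 4.62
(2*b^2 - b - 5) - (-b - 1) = 2*b^2 - 4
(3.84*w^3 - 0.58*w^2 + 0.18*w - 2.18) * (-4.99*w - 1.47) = -19.1616*w^4 - 2.7506*w^3 - 0.0456000000000001*w^2 + 10.6136*w + 3.2046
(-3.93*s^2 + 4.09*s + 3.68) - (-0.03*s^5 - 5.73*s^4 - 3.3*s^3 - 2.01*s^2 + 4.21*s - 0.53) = 0.03*s^5 + 5.73*s^4 + 3.3*s^3 - 1.92*s^2 - 0.12*s + 4.21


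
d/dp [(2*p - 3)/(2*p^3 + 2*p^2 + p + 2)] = (4*p^3 + 4*p^2 + 2*p - (2*p - 3)*(6*p^2 + 4*p + 1) + 4)/(2*p^3 + 2*p^2 + p + 2)^2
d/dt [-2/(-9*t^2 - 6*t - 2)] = 12*(-3*t - 1)/(9*t^2 + 6*t + 2)^2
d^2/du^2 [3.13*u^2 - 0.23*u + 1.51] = 6.26000000000000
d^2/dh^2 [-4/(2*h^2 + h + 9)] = 8*(4*h^2 + 2*h - (4*h + 1)^2 + 18)/(2*h^2 + h + 9)^3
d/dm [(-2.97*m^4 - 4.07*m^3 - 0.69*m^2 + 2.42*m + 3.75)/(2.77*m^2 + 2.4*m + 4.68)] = (-16.4538*m^5 - 32.6579*m^4 - 75.1344*m^3 - 65.5022*m^2 - 27.2334*m + 2.3256)/(7.6729*m^4 + 13.296*m^3 + 31.6872*m^2 + 22.464*m + 21.9024)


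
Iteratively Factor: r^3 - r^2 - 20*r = (r - 5)*(r^2 + 4*r) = (r - 5)*(r + 4)*(r)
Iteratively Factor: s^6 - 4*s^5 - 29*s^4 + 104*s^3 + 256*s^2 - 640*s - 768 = (s + 1)*(s^5 - 5*s^4 - 24*s^3 + 128*s^2 + 128*s - 768) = (s + 1)*(s + 4)*(s^4 - 9*s^3 + 12*s^2 + 80*s - 192) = (s - 4)*(s + 1)*(s + 4)*(s^3 - 5*s^2 - 8*s + 48) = (s - 4)^2*(s + 1)*(s + 4)*(s^2 - s - 12) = (s - 4)^3*(s + 1)*(s + 4)*(s + 3)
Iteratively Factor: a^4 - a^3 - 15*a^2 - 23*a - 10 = (a - 5)*(a^3 + 4*a^2 + 5*a + 2) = (a - 5)*(a + 2)*(a^2 + 2*a + 1) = (a - 5)*(a + 1)*(a + 2)*(a + 1)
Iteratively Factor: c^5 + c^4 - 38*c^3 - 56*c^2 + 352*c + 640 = (c + 4)*(c^4 - 3*c^3 - 26*c^2 + 48*c + 160) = (c + 4)^2*(c^3 - 7*c^2 + 2*c + 40) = (c - 4)*(c + 4)^2*(c^2 - 3*c - 10) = (c - 4)*(c + 2)*(c + 4)^2*(c - 5)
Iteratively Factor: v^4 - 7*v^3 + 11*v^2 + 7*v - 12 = (v - 3)*(v^3 - 4*v^2 - v + 4) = (v - 3)*(v - 1)*(v^2 - 3*v - 4) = (v - 3)*(v - 1)*(v + 1)*(v - 4)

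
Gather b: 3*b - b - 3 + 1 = 2*b - 2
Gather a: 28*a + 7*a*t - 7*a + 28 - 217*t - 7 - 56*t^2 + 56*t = a*(7*t + 21) - 56*t^2 - 161*t + 21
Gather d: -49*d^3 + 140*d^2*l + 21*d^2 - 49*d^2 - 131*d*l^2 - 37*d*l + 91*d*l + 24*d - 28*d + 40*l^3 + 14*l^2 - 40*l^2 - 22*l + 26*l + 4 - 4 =-49*d^3 + d^2*(140*l - 28) + d*(-131*l^2 + 54*l - 4) + 40*l^3 - 26*l^2 + 4*l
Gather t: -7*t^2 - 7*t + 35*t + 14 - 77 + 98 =-7*t^2 + 28*t + 35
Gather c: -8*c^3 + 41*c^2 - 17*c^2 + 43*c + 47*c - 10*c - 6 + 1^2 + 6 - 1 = -8*c^3 + 24*c^2 + 80*c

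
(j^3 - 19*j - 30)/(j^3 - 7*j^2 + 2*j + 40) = (j + 3)/(j - 4)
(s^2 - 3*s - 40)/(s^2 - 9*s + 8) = (s + 5)/(s - 1)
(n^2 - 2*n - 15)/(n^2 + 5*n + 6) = (n - 5)/(n + 2)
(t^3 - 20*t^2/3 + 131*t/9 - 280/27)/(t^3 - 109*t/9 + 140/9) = (t - 8/3)/(t + 4)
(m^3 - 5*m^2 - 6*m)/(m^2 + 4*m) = (m^2 - 5*m - 6)/(m + 4)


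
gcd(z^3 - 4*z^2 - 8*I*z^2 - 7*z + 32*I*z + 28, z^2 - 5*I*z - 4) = z - I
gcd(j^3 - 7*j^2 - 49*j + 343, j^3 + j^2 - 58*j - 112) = j + 7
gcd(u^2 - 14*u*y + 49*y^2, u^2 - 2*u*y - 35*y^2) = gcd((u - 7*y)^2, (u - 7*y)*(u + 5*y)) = -u + 7*y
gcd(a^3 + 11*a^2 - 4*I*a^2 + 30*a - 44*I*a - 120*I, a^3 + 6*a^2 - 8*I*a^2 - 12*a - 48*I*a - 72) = a + 6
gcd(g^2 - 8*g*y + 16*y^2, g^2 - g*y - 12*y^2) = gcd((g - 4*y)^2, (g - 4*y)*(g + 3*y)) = -g + 4*y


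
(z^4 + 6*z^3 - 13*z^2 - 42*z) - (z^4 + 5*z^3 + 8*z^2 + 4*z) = z^3 - 21*z^2 - 46*z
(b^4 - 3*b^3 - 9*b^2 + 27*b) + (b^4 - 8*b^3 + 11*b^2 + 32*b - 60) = 2*b^4 - 11*b^3 + 2*b^2 + 59*b - 60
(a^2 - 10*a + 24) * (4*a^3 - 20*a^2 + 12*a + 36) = 4*a^5 - 60*a^4 + 308*a^3 - 564*a^2 - 72*a + 864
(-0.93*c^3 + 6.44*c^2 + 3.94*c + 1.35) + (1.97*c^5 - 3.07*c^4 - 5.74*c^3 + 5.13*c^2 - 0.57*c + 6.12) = 1.97*c^5 - 3.07*c^4 - 6.67*c^3 + 11.57*c^2 + 3.37*c + 7.47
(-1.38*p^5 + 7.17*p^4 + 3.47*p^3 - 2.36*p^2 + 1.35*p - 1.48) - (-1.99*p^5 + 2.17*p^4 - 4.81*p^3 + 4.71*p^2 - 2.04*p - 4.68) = 0.61*p^5 + 5.0*p^4 + 8.28*p^3 - 7.07*p^2 + 3.39*p + 3.2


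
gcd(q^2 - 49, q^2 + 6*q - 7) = q + 7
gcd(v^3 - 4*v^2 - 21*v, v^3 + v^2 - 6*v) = v^2 + 3*v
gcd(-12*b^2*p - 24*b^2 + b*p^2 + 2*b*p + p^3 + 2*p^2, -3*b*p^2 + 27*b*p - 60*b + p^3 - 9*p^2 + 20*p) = -3*b + p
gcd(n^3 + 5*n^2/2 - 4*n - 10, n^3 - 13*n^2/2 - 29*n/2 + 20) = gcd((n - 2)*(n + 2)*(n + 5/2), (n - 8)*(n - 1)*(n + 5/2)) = n + 5/2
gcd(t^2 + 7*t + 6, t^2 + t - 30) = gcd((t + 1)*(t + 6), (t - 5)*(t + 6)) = t + 6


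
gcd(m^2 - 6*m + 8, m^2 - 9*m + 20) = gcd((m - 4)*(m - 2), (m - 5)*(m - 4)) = m - 4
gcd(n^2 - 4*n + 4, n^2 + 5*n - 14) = n - 2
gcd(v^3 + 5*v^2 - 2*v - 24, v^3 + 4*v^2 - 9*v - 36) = v^2 + 7*v + 12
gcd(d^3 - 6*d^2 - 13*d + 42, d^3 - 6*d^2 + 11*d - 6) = d - 2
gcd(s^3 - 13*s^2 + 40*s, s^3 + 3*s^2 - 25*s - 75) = s - 5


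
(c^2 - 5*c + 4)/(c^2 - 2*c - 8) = (c - 1)/(c + 2)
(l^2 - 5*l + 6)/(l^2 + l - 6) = (l - 3)/(l + 3)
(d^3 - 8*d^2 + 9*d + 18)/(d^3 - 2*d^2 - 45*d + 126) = (d + 1)/(d + 7)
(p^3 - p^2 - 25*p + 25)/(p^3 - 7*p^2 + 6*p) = (p^2 - 25)/(p*(p - 6))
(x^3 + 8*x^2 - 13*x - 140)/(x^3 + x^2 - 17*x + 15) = (x^2 + 3*x - 28)/(x^2 - 4*x + 3)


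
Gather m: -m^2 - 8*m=-m^2 - 8*m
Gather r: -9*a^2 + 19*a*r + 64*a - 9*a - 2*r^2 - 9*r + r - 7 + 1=-9*a^2 + 55*a - 2*r^2 + r*(19*a - 8) - 6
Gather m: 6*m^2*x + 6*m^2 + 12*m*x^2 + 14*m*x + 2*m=m^2*(6*x + 6) + m*(12*x^2 + 14*x + 2)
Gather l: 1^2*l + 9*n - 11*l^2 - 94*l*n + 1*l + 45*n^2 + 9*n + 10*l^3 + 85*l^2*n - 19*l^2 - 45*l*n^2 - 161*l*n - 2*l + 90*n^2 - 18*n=10*l^3 + l^2*(85*n - 30) + l*(-45*n^2 - 255*n) + 135*n^2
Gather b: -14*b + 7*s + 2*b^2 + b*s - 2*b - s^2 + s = 2*b^2 + b*(s - 16) - s^2 + 8*s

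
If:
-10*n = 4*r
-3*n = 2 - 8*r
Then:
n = -2/23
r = 5/23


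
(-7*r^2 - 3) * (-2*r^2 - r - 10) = 14*r^4 + 7*r^3 + 76*r^2 + 3*r + 30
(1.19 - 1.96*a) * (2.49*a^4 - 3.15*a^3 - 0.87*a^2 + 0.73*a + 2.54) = -4.8804*a^5 + 9.1371*a^4 - 2.0433*a^3 - 2.4661*a^2 - 4.1097*a + 3.0226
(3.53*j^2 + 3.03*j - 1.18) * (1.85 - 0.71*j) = -2.5063*j^3 + 4.3792*j^2 + 6.4433*j - 2.183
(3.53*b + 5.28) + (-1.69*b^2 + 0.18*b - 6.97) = -1.69*b^2 + 3.71*b - 1.69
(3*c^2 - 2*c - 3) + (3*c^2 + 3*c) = 6*c^2 + c - 3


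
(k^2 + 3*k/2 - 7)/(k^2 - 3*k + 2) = (k + 7/2)/(k - 1)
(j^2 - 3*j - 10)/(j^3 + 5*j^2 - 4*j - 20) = (j - 5)/(j^2 + 3*j - 10)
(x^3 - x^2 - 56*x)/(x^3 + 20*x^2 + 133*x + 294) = x*(x - 8)/(x^2 + 13*x + 42)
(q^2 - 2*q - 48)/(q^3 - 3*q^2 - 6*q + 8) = (q^2 - 2*q - 48)/(q^3 - 3*q^2 - 6*q + 8)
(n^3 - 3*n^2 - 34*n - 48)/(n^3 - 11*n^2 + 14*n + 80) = (n + 3)/(n - 5)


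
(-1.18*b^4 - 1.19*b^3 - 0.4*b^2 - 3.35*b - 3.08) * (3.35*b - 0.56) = -3.953*b^5 - 3.3257*b^4 - 0.6736*b^3 - 10.9985*b^2 - 8.442*b + 1.7248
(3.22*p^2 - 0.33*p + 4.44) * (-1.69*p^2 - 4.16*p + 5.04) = -5.4418*p^4 - 12.8375*p^3 + 10.098*p^2 - 20.1336*p + 22.3776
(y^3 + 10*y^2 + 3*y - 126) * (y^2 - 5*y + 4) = y^5 + 5*y^4 - 43*y^3 - 101*y^2 + 642*y - 504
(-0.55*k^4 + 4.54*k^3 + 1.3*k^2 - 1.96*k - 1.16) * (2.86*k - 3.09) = -1.573*k^5 + 14.6839*k^4 - 10.3106*k^3 - 9.6226*k^2 + 2.7388*k + 3.5844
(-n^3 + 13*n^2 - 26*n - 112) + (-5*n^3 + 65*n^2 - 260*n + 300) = -6*n^3 + 78*n^2 - 286*n + 188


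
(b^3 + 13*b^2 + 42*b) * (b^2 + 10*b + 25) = b^5 + 23*b^4 + 197*b^3 + 745*b^2 + 1050*b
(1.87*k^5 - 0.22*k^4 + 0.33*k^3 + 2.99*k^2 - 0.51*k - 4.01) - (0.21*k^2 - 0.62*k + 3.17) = 1.87*k^5 - 0.22*k^4 + 0.33*k^3 + 2.78*k^2 + 0.11*k - 7.18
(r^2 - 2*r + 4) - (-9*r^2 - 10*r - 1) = 10*r^2 + 8*r + 5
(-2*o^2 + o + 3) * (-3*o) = 6*o^3 - 3*o^2 - 9*o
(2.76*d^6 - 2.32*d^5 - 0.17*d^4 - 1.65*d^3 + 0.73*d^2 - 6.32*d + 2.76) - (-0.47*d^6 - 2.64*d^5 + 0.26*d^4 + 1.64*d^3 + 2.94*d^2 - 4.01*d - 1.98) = 3.23*d^6 + 0.32*d^5 - 0.43*d^4 - 3.29*d^3 - 2.21*d^2 - 2.31*d + 4.74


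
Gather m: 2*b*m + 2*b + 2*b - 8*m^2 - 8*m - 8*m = 4*b - 8*m^2 + m*(2*b - 16)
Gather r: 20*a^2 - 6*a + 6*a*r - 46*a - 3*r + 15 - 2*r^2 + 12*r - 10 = 20*a^2 - 52*a - 2*r^2 + r*(6*a + 9) + 5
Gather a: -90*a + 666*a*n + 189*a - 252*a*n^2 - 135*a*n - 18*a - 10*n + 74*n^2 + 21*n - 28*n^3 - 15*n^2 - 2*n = a*(-252*n^2 + 531*n + 81) - 28*n^3 + 59*n^2 + 9*n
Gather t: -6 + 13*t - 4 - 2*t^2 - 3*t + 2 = -2*t^2 + 10*t - 8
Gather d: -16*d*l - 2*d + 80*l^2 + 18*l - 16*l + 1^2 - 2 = d*(-16*l - 2) + 80*l^2 + 2*l - 1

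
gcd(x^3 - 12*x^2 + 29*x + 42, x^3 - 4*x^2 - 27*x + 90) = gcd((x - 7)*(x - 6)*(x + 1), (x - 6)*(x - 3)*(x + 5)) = x - 6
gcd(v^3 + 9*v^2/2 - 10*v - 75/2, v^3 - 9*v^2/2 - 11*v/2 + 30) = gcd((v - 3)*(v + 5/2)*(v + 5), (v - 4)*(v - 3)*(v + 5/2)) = v^2 - v/2 - 15/2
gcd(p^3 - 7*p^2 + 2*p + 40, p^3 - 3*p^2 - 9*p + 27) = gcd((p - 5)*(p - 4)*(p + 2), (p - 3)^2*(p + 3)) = 1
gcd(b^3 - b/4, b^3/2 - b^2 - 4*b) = b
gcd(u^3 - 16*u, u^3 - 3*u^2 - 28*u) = u^2 + 4*u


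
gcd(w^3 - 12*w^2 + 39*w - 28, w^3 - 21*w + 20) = w^2 - 5*w + 4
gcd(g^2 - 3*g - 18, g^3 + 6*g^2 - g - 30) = g + 3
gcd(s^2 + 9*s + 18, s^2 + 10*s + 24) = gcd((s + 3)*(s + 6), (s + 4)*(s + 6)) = s + 6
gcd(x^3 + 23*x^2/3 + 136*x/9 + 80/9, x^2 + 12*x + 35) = x + 5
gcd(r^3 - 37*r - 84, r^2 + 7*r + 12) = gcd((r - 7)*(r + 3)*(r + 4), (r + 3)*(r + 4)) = r^2 + 7*r + 12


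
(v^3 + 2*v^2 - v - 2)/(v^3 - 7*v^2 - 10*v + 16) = (v + 1)/(v - 8)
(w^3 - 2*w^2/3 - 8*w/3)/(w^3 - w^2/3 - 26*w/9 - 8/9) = 3*w/(3*w + 1)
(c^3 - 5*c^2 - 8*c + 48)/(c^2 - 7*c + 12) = (c^2 - c - 12)/(c - 3)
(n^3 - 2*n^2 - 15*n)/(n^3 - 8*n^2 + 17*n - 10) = n*(n + 3)/(n^2 - 3*n + 2)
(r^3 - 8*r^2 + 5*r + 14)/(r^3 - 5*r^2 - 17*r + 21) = (r^2 - r - 2)/(r^2 + 2*r - 3)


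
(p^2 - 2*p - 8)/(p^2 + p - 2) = (p - 4)/(p - 1)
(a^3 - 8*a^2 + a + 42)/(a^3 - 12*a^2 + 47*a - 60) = (a^2 - 5*a - 14)/(a^2 - 9*a + 20)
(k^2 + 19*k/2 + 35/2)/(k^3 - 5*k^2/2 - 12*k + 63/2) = (2*k^2 + 19*k + 35)/(2*k^3 - 5*k^2 - 24*k + 63)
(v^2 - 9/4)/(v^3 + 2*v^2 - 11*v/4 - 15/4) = (2*v + 3)/(2*v^2 + 7*v + 5)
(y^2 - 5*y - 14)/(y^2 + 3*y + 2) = (y - 7)/(y + 1)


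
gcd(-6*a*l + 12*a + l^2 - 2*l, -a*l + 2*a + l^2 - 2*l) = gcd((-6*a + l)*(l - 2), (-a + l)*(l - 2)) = l - 2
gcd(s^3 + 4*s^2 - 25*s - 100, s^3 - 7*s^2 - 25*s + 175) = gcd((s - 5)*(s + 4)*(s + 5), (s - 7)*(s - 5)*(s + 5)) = s^2 - 25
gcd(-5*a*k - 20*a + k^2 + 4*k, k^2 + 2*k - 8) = k + 4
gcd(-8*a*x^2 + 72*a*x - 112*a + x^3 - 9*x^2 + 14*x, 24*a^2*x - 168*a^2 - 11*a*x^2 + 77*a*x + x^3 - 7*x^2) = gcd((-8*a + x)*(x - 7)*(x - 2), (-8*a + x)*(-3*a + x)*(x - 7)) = -8*a*x + 56*a + x^2 - 7*x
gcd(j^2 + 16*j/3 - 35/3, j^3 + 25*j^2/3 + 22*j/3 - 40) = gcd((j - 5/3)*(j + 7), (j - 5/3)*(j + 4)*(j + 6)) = j - 5/3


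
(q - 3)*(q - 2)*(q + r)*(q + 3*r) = q^4 + 4*q^3*r - 5*q^3 + 3*q^2*r^2 - 20*q^2*r + 6*q^2 - 15*q*r^2 + 24*q*r + 18*r^2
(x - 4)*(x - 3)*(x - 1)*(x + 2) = x^4 - 6*x^3 + 3*x^2 + 26*x - 24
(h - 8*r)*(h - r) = h^2 - 9*h*r + 8*r^2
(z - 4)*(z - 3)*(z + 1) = z^3 - 6*z^2 + 5*z + 12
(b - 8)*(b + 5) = b^2 - 3*b - 40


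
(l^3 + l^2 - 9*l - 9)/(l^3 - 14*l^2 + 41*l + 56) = (l^2 - 9)/(l^2 - 15*l + 56)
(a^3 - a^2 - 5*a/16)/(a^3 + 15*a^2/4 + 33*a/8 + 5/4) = a*(16*a^2 - 16*a - 5)/(2*(8*a^3 + 30*a^2 + 33*a + 10))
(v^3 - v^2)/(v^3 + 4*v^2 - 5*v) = v/(v + 5)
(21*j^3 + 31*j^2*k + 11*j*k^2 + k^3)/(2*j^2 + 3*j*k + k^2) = (21*j^2 + 10*j*k + k^2)/(2*j + k)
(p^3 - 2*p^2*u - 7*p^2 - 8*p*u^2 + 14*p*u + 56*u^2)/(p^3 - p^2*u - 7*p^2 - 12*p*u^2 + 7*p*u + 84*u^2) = (p + 2*u)/(p + 3*u)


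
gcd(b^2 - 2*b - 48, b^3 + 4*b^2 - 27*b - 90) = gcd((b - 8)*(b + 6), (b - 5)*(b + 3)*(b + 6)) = b + 6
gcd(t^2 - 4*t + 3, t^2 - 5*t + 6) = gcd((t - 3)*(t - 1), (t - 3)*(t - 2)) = t - 3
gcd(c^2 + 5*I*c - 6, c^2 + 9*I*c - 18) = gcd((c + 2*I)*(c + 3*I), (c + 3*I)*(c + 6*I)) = c + 3*I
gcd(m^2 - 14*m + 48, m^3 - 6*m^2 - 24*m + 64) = m - 8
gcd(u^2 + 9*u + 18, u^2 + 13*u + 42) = u + 6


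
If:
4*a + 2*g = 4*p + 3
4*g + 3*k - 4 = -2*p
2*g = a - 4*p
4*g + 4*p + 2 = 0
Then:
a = 7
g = -9/2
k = 14/3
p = 4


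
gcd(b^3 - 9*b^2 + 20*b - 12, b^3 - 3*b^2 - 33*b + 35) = b - 1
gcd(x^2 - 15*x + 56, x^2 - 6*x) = 1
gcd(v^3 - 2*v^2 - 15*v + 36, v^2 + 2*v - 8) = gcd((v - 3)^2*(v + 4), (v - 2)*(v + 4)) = v + 4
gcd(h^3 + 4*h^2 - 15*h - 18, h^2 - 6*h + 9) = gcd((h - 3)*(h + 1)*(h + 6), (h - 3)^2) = h - 3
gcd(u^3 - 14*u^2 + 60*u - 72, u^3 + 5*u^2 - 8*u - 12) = u - 2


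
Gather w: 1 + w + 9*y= w + 9*y + 1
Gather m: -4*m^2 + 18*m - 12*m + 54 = -4*m^2 + 6*m + 54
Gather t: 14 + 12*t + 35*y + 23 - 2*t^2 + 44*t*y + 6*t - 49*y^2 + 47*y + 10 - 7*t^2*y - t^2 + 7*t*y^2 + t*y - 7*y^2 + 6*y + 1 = t^2*(-7*y - 3) + t*(7*y^2 + 45*y + 18) - 56*y^2 + 88*y + 48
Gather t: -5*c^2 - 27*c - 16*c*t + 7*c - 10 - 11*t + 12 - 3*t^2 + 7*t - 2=-5*c^2 - 20*c - 3*t^2 + t*(-16*c - 4)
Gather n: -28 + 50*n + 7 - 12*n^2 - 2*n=-12*n^2 + 48*n - 21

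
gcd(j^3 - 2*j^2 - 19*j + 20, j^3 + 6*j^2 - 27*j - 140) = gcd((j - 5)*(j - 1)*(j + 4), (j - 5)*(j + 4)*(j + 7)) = j^2 - j - 20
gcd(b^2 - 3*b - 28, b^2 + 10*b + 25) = 1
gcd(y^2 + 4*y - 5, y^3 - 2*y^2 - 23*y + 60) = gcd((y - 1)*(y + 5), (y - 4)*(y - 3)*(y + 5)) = y + 5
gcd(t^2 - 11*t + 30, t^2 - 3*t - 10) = t - 5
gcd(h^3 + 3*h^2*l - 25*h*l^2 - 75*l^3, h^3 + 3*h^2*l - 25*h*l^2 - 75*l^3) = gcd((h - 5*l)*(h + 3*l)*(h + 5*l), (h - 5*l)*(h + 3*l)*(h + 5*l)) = h^3 + 3*h^2*l - 25*h*l^2 - 75*l^3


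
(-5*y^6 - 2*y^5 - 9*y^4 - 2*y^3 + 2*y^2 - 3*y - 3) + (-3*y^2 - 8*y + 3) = -5*y^6 - 2*y^5 - 9*y^4 - 2*y^3 - y^2 - 11*y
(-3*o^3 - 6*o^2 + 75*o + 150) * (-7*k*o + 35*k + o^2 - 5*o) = 21*k*o^4 - 63*k*o^3 - 735*k*o^2 + 1575*k*o + 5250*k - 3*o^5 + 9*o^4 + 105*o^3 - 225*o^2 - 750*o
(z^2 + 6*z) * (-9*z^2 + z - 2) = -9*z^4 - 53*z^3 + 4*z^2 - 12*z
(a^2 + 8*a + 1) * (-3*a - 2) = -3*a^3 - 26*a^2 - 19*a - 2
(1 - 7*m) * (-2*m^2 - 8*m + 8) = 14*m^3 + 54*m^2 - 64*m + 8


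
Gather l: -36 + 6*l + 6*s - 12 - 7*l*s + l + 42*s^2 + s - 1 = l*(7 - 7*s) + 42*s^2 + 7*s - 49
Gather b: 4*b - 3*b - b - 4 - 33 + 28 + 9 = 0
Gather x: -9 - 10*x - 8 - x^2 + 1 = -x^2 - 10*x - 16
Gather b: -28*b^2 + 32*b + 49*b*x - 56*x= -28*b^2 + b*(49*x + 32) - 56*x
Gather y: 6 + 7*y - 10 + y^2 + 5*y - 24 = y^2 + 12*y - 28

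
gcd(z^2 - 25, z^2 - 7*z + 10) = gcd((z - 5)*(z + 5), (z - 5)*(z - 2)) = z - 5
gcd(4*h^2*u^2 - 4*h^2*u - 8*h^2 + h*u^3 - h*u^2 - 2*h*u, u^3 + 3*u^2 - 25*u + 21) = 1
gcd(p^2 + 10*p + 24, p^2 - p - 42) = p + 6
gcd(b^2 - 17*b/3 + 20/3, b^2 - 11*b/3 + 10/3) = b - 5/3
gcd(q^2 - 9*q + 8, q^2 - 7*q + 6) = q - 1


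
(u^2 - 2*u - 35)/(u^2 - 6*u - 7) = (u + 5)/(u + 1)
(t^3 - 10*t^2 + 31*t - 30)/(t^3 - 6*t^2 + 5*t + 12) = (t^2 - 7*t + 10)/(t^2 - 3*t - 4)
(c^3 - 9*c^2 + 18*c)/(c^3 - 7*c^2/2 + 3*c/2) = 2*(c - 6)/(2*c - 1)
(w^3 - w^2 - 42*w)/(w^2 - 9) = w*(w^2 - w - 42)/(w^2 - 9)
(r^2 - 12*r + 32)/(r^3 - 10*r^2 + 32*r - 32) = (r - 8)/(r^2 - 6*r + 8)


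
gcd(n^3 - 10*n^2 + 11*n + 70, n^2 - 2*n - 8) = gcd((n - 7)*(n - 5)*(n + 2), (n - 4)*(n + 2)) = n + 2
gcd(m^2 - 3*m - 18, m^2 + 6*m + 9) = m + 3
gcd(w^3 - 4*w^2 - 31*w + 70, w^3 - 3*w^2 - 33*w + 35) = w^2 - 2*w - 35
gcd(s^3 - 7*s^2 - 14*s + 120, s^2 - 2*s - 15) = s - 5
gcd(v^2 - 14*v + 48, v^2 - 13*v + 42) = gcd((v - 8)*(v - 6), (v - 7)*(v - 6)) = v - 6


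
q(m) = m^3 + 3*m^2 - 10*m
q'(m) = 3*m^2 + 6*m - 10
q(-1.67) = 20.41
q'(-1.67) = -11.65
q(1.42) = -5.29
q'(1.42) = 4.57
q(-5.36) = -14.20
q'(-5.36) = 44.03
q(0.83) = -5.66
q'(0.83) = -2.95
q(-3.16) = 30.00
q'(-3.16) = 1.00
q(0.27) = -2.46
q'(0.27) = -8.16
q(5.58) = 211.35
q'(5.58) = 116.89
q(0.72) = -5.27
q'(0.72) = -4.12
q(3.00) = 24.00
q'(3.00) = 35.00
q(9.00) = 882.00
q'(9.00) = 287.00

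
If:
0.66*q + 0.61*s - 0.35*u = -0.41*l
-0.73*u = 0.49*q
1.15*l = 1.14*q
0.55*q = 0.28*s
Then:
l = 0.00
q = 0.00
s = 0.00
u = 0.00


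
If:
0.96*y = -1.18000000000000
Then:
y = -1.23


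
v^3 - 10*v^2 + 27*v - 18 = (v - 6)*(v - 3)*(v - 1)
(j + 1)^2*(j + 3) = j^3 + 5*j^2 + 7*j + 3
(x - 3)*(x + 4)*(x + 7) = x^3 + 8*x^2 - 5*x - 84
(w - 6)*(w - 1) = w^2 - 7*w + 6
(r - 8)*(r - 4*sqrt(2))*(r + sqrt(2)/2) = r^3 - 8*r^2 - 7*sqrt(2)*r^2/2 - 4*r + 28*sqrt(2)*r + 32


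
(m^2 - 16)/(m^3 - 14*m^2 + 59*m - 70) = (m^2 - 16)/(m^3 - 14*m^2 + 59*m - 70)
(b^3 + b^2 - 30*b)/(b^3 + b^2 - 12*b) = (b^2 + b - 30)/(b^2 + b - 12)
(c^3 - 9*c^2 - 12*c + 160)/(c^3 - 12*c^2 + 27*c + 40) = (c + 4)/(c + 1)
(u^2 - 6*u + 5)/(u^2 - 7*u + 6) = (u - 5)/(u - 6)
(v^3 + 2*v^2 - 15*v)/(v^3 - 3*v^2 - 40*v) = (v - 3)/(v - 8)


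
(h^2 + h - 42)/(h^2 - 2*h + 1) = (h^2 + h - 42)/(h^2 - 2*h + 1)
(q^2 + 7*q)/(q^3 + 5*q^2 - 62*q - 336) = q/(q^2 - 2*q - 48)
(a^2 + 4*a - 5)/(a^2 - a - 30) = (a - 1)/(a - 6)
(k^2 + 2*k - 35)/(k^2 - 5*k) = (k + 7)/k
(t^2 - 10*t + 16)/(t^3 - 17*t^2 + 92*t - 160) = (t - 2)/(t^2 - 9*t + 20)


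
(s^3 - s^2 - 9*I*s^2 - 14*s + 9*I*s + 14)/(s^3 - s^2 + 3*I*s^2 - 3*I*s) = (s^2 - 9*I*s - 14)/(s*(s + 3*I))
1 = 1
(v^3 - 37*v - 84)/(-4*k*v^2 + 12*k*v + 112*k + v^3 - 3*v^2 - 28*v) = (v + 3)/(-4*k + v)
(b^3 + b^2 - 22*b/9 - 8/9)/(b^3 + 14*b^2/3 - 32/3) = (b + 1/3)/(b + 4)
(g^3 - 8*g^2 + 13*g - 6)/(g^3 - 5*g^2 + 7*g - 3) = (g - 6)/(g - 3)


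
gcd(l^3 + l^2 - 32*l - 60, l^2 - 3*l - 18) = l - 6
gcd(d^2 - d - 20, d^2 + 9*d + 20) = d + 4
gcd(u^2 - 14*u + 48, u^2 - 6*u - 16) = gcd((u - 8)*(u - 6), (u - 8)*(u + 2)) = u - 8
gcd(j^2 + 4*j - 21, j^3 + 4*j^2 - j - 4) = 1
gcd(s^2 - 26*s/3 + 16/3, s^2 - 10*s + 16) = s - 8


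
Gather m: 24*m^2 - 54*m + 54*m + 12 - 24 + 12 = 24*m^2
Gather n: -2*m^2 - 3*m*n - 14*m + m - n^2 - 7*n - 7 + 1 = -2*m^2 - 13*m - n^2 + n*(-3*m - 7) - 6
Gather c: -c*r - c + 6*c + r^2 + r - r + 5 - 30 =c*(5 - r) + r^2 - 25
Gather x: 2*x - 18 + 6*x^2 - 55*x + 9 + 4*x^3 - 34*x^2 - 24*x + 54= 4*x^3 - 28*x^2 - 77*x + 45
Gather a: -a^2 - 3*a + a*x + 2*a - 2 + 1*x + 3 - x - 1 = -a^2 + a*(x - 1)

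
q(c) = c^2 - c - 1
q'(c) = 2*c - 1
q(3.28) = 6.48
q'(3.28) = 5.56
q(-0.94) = 0.82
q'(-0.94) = -2.88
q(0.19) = -1.15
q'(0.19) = -0.62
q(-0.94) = 0.82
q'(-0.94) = -2.88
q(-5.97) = 40.61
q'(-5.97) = -12.94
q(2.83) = 4.18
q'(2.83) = 4.66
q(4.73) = 16.64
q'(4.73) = 8.46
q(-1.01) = 1.03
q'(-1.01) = -3.02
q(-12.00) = 155.00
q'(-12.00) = -25.00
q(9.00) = 71.00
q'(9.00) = 17.00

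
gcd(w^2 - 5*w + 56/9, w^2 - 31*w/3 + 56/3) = w - 7/3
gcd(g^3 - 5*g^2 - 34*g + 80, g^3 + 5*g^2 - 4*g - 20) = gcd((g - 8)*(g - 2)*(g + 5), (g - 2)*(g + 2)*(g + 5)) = g^2 + 3*g - 10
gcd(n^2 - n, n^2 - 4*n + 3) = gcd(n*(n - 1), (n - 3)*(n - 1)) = n - 1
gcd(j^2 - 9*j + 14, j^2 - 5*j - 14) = j - 7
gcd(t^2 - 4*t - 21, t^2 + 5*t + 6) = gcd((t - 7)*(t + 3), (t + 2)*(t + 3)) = t + 3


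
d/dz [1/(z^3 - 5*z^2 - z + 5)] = (-3*z^2 + 10*z + 1)/(z^3 - 5*z^2 - z + 5)^2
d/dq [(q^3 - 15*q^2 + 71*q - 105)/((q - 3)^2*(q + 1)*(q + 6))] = (-q^4 + 24*q^3 - 72*q^2 - 316*q + 741)/(q^6 + 8*q^5 - 14*q^4 - 156*q^3 + 81*q^2 + 540*q + 324)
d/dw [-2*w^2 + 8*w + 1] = 8 - 4*w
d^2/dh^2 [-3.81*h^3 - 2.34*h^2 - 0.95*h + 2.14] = -22.86*h - 4.68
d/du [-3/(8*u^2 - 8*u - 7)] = 24*(2*u - 1)/(-8*u^2 + 8*u + 7)^2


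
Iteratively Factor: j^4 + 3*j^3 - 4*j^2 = (j)*(j^3 + 3*j^2 - 4*j) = j*(j - 1)*(j^2 + 4*j) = j*(j - 1)*(j + 4)*(j)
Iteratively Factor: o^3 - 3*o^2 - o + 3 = (o - 1)*(o^2 - 2*o - 3) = (o - 1)*(o + 1)*(o - 3)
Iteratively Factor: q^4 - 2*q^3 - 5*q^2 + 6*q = (q - 3)*(q^3 + q^2 - 2*q) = q*(q - 3)*(q^2 + q - 2) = q*(q - 3)*(q + 2)*(q - 1)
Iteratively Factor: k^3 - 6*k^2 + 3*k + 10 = (k - 5)*(k^2 - k - 2) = (k - 5)*(k - 2)*(k + 1)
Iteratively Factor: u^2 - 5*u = (u - 5)*(u)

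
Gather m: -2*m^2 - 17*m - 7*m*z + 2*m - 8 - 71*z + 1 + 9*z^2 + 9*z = -2*m^2 + m*(-7*z - 15) + 9*z^2 - 62*z - 7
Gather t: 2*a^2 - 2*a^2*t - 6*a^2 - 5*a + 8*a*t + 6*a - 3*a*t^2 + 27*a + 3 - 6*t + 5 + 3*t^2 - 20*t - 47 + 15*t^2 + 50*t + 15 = -4*a^2 + 28*a + t^2*(18 - 3*a) + t*(-2*a^2 + 8*a + 24) - 24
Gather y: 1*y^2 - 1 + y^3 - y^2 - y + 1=y^3 - y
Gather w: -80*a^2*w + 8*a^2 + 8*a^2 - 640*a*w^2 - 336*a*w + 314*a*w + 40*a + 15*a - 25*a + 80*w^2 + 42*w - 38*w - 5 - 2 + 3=16*a^2 + 30*a + w^2*(80 - 640*a) + w*(-80*a^2 - 22*a + 4) - 4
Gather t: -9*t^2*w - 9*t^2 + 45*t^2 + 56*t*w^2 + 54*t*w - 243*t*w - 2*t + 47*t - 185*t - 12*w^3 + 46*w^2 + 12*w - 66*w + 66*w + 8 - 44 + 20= t^2*(36 - 9*w) + t*(56*w^2 - 189*w - 140) - 12*w^3 + 46*w^2 + 12*w - 16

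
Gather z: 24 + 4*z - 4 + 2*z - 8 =6*z + 12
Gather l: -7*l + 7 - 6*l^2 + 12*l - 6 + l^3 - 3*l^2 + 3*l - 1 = l^3 - 9*l^2 + 8*l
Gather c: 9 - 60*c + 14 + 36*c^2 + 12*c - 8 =36*c^2 - 48*c + 15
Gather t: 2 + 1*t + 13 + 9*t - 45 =10*t - 30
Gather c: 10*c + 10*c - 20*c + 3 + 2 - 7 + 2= 0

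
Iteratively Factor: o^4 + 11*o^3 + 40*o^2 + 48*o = (o)*(o^3 + 11*o^2 + 40*o + 48) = o*(o + 4)*(o^2 + 7*o + 12) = o*(o + 3)*(o + 4)*(o + 4)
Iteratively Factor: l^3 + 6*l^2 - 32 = (l + 4)*(l^2 + 2*l - 8) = (l - 2)*(l + 4)*(l + 4)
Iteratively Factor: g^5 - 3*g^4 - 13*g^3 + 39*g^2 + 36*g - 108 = (g + 2)*(g^4 - 5*g^3 - 3*g^2 + 45*g - 54) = (g - 2)*(g + 2)*(g^3 - 3*g^2 - 9*g + 27) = (g - 2)*(g + 2)*(g + 3)*(g^2 - 6*g + 9) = (g - 3)*(g - 2)*(g + 2)*(g + 3)*(g - 3)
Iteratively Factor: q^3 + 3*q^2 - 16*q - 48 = (q + 3)*(q^2 - 16) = (q + 3)*(q + 4)*(q - 4)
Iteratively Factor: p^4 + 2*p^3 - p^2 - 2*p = (p + 2)*(p^3 - p) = (p - 1)*(p + 2)*(p^2 + p) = (p - 1)*(p + 1)*(p + 2)*(p)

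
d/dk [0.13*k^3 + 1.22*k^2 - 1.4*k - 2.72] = 0.39*k^2 + 2.44*k - 1.4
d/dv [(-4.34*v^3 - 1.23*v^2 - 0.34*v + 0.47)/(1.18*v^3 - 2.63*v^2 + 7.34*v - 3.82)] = (1.77635683940025e-15*v^5 + 12.8656*v^4 - 62.9088*v^3 + 38.1502*v^2 + 11.8694*v - 2.151)/(1.3924*v^6 - 6.2068*v^5 + 24.2393*v^4 - 47.6236*v^3 + 73.9688*v^2 - 56.0776*v + 14.5924)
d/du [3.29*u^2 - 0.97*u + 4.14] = 6.58*u - 0.97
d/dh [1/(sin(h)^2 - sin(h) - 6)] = (1 - 2*sin(h))*cos(h)/(sin(h) + cos(h)^2 + 5)^2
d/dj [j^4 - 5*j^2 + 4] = 4*j^3 - 10*j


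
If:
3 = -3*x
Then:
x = -1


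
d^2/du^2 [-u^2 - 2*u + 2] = -2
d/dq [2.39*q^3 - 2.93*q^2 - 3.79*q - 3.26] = 7.17*q^2 - 5.86*q - 3.79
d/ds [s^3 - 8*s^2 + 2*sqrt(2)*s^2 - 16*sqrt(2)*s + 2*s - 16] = 3*s^2 - 16*s + 4*sqrt(2)*s - 16*sqrt(2) + 2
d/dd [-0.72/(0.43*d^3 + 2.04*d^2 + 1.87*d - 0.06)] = (0.9288*d^2 + 2.9376*d + 1.3464)/(0.43*d^3 + 2.04*d^2 + 1.87*d - 0.06)^2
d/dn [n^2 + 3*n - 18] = 2*n + 3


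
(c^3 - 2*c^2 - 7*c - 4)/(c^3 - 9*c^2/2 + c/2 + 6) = 2*(c + 1)/(2*c - 3)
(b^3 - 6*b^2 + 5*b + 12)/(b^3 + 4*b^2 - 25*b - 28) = (b - 3)/(b + 7)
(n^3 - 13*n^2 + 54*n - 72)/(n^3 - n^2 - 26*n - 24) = (n^2 - 7*n + 12)/(n^2 + 5*n + 4)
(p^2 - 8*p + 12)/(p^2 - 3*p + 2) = (p - 6)/(p - 1)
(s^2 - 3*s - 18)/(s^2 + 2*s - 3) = (s - 6)/(s - 1)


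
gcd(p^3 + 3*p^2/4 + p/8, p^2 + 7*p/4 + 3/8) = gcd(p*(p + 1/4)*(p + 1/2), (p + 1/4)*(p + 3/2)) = p + 1/4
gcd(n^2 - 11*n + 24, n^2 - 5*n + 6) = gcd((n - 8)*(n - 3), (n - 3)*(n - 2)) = n - 3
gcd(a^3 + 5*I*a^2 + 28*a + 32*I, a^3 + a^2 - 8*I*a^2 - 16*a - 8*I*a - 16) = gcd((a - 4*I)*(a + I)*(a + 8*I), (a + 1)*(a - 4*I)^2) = a - 4*I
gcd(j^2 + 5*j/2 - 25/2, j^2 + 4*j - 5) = j + 5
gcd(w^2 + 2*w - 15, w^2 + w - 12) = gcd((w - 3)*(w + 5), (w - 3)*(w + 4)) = w - 3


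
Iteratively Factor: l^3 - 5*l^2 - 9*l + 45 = (l - 5)*(l^2 - 9) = (l - 5)*(l - 3)*(l + 3)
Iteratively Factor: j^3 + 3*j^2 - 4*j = (j)*(j^2 + 3*j - 4) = j*(j - 1)*(j + 4)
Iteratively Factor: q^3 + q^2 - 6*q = (q)*(q^2 + q - 6) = q*(q + 3)*(q - 2)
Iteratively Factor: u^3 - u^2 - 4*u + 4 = (u - 2)*(u^2 + u - 2) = (u - 2)*(u + 2)*(u - 1)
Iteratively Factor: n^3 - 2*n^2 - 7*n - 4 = (n + 1)*(n^2 - 3*n - 4) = (n - 4)*(n + 1)*(n + 1)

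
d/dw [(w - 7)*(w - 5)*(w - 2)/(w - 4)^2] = (w^3 - 12*w^2 + 53*w - 96)/(w^3 - 12*w^2 + 48*w - 64)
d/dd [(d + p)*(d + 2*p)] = 2*d + 3*p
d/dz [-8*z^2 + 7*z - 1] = 7 - 16*z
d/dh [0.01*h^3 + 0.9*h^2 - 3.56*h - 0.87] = 0.03*h^2 + 1.8*h - 3.56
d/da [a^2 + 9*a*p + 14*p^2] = 2*a + 9*p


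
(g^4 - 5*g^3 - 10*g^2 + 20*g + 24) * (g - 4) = g^5 - 9*g^4 + 10*g^3 + 60*g^2 - 56*g - 96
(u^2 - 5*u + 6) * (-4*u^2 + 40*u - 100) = -4*u^4 + 60*u^3 - 324*u^2 + 740*u - 600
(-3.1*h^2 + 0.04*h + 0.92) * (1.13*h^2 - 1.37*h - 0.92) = -3.503*h^4 + 4.2922*h^3 + 3.8368*h^2 - 1.2972*h - 0.8464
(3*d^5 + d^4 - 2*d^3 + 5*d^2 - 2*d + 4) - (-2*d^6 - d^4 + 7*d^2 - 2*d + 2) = 2*d^6 + 3*d^5 + 2*d^4 - 2*d^3 - 2*d^2 + 2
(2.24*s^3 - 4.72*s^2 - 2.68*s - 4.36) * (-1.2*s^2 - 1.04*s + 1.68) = -2.688*s^5 + 3.3344*s^4 + 11.888*s^3 + 0.0896000000000017*s^2 + 0.0320000000000009*s - 7.3248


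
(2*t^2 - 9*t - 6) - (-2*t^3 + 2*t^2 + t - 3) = 2*t^3 - 10*t - 3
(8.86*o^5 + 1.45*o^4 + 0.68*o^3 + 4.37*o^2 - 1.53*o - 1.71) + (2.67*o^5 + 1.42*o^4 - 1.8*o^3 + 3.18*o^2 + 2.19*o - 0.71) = 11.53*o^5 + 2.87*o^4 - 1.12*o^3 + 7.55*o^2 + 0.66*o - 2.42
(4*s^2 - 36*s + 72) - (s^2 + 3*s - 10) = 3*s^2 - 39*s + 82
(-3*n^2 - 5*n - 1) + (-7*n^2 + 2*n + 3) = -10*n^2 - 3*n + 2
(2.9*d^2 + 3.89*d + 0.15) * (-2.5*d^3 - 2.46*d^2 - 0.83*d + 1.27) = -7.25*d^5 - 16.859*d^4 - 12.3514*d^3 + 0.0853000000000002*d^2 + 4.8158*d + 0.1905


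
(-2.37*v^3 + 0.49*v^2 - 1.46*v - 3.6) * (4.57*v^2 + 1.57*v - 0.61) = -10.8309*v^5 - 1.4816*v^4 - 4.4572*v^3 - 19.0431*v^2 - 4.7614*v + 2.196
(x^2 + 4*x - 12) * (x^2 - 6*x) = x^4 - 2*x^3 - 36*x^2 + 72*x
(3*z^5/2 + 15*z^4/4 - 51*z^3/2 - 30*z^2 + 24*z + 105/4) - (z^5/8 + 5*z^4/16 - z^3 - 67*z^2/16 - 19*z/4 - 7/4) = 11*z^5/8 + 55*z^4/16 - 49*z^3/2 - 413*z^2/16 + 115*z/4 + 28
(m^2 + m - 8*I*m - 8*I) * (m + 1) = m^3 + 2*m^2 - 8*I*m^2 + m - 16*I*m - 8*I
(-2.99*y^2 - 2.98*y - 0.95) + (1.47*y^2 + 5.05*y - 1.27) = -1.52*y^2 + 2.07*y - 2.22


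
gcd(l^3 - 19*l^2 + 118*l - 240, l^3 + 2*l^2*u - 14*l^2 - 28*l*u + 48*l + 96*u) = l^2 - 14*l + 48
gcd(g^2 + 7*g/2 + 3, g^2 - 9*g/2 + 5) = 1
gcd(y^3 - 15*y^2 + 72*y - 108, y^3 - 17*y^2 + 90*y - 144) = y^2 - 9*y + 18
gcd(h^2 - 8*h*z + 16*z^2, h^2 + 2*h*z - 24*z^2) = -h + 4*z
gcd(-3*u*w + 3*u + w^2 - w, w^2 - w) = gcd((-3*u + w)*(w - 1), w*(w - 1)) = w - 1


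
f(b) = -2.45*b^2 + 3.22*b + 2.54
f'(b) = 3.22 - 4.9*b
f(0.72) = 3.59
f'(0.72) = -0.31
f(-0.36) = 1.06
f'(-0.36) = 4.98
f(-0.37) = 1.01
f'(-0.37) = 5.03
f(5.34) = -50.13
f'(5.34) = -22.95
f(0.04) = 2.66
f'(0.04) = 3.02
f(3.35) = -14.17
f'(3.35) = -13.20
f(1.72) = 0.83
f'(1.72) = -5.21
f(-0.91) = -2.42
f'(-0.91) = 7.68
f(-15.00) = -597.01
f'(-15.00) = 76.72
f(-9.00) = -224.89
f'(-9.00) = 47.32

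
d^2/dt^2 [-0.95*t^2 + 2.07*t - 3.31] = -1.90000000000000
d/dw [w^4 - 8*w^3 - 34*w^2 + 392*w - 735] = 4*w^3 - 24*w^2 - 68*w + 392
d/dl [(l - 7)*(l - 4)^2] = 3*(l - 6)*(l - 4)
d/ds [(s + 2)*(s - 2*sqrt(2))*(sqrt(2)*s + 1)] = 3*sqrt(2)*s^2 - 6*s + 4*sqrt(2)*s - 6 - 2*sqrt(2)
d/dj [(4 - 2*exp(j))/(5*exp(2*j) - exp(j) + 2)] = 10*(exp(j) - 4)*exp(2*j)/(25*exp(4*j) - 10*exp(3*j) + 21*exp(2*j) - 4*exp(j) + 4)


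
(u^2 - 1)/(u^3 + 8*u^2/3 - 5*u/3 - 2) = 3*(u + 1)/(3*u^2 + 11*u + 6)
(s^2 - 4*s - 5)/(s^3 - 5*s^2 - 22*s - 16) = (s - 5)/(s^2 - 6*s - 16)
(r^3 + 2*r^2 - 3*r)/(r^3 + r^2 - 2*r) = (r + 3)/(r + 2)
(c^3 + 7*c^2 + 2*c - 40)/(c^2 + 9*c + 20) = c - 2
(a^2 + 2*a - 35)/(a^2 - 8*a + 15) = (a + 7)/(a - 3)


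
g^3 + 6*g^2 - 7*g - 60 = (g - 3)*(g + 4)*(g + 5)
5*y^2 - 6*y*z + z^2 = (-5*y + z)*(-y + z)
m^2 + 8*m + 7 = (m + 1)*(m + 7)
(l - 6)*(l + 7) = l^2 + l - 42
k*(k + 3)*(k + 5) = k^3 + 8*k^2 + 15*k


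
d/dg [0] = 0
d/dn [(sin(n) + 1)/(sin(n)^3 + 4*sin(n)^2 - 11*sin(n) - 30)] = -(2*sin(n)^3 + 7*sin(n)^2 + 8*sin(n) + 19)*cos(n)/(sin(n)^3 + 4*sin(n)^2 - 11*sin(n) - 30)^2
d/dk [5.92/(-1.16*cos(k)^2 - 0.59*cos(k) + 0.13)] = -(13.7344*cos(k) + 3.4928)*sin(k)/(1.16*cos(k)^2 + 0.59*cos(k) - 0.13)^2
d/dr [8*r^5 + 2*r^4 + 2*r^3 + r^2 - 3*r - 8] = 40*r^4 + 8*r^3 + 6*r^2 + 2*r - 3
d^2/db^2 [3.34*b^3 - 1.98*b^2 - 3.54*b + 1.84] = 20.04*b - 3.96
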